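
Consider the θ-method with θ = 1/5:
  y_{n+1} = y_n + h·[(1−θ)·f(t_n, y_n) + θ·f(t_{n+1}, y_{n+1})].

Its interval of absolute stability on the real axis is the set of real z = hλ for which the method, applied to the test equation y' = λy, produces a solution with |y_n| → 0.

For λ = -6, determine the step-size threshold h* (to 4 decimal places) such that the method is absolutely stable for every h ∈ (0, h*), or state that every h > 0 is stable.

(-3.3333,0); λ=-6 ⇒ h* = (10/3)/6 = 0.5556.

With y'=λy (z=hλ):
  y_{n+1} = y_n + z·[4/5·y_n + 1/5·y_{n+1}] ⇒ (1 − 1/5z)y_{n+1} = (1 + 4/5z)y_n
  so R(z) = (1 + 4/5z)/(1 − 1/5z).

Boundary: |R(x)|=1, x<0.
x=-0.88: |R|=0.2517
R=−1: 1+4/5x = −1+1/5x ⇒ -3/5x=2 ⇒ x=2/(-3/5)=-3.3333
Confirm numerically:
  x=-3.183: |R|=0.94489 <1
  x=-3.124: |R|=0.92270 <1
  x=-2.472: |R|=0.65418 <1
  x=-2.357: |R|=0.60188 <1
  x=-3.666: |R|=1.11516 >1
  x=-3.622: |R|=1.10044 >1
  x=-3.382: |R|=1.01742 >1
Interval (-3.3333, 0).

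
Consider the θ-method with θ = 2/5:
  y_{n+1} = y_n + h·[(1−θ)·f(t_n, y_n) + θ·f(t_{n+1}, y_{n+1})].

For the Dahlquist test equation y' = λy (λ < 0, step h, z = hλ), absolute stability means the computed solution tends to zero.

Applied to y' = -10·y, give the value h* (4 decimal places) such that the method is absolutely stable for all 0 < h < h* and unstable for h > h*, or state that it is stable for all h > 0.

(-10.0000,0); λ=-10 ⇒ h* = (10)/10 = 1.0000.

Test eqn y'=λy, z=hλ:
  y_{n+1} = y_n + z·[3/5·y_n + 2/5·y_{n+1}] ⇒ (1 − 2/5z)y_{n+1} = (1 + 3/5z)y_n
  so R(z) = (1 + 3/5z)/(1 − 2/5z).

Need |R(x)|<1, x<0.
x=-0.36: |R|=0.6853
R=−1: 1+3/5x = −1+2/5x ⇒ -1/5x=2 ⇒ x=2/(-1/5)=-10.0000
Confirm numerically:
  x=-9.600: |R|=0.98347 <1
  x=-9.203: |R|=0.96595 <1
  x=-7.944: |R|=0.90157 <1
  x=-5.344: |R|=0.70321 <1
  x=-10.311: |R|=1.01214 >1
  x=-10.121: |R|=1.00479 >1
So |R|<1 on (-10.0000, 0).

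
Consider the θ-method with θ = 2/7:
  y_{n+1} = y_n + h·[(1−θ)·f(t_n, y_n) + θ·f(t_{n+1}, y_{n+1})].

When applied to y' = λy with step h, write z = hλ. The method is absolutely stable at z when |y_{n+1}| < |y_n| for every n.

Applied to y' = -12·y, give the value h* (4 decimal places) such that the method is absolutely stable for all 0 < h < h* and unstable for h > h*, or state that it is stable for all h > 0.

Test eqn y'=λy, z=hλ:
  y_{n+1} = y_n + z·[5/7·y_n + 2/7·y_{n+1}] ⇒ (1 − 2/7z)y_{n+1} = (1 + 5/7z)y_n
  so R(z) = (1 + 5/7z)/(1 − 2/7z).

Solve |R(x)|<1 on ℝ⁻.
x=-1.25: |R|=0.0789
R=−1: 1+5/7x = −1+2/7x ⇒ -3/7x=2 ⇒ x=2/(-3/7)=-4.6667
Confirm numerically:
  x=-4.588: |R|=0.98541 <1
  x=-4.224: |R|=0.91403 <1
  x=-3.377: |R|=0.71870 <1
  x=-2.333: |R|=0.39988 <1
  x=-5.159: |R|=1.08529 >1
  x=-5.034: |R|=1.06457 >1
Interval (-4.6667, 0).

(-4.6667,0); λ=-12 ⇒ h* = (14/3)/12 = 0.3889.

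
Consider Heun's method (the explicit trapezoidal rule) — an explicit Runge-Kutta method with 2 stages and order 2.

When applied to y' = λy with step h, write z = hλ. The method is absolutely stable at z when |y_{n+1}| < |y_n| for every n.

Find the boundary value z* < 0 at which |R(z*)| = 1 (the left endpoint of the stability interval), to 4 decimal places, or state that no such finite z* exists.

On y'=λy, z=hλ:
  order 2, 2-stage ⇒ R(z)=1+z+z^2/2
  (e.g. R(-0.87)=0.50845, |R|=0.50845)

Need |R(x)|<1, x<0.
x=-0.87: |R|=0.5085
|R(-1.26)|=0.5338 |R(-1.18)|=0.5162 |R(-0.71)|=0.5421
Bisect:
  x_lo=-2.6513 |R|=1.8634  x_hi=-0.0510 |R|=0.9503
  mid=-1.35114 |R|=0.56165 →hi
  mid=-2.00123 |R|=1.00123 →lo
  mid=-1.67619 |R|=0.72861 →hi
  mid=-1.83871 |R|=0.85172 →hi
  mid=-1.91997 |R|=0.92317 →hi
  mid=-1.96060 |R|=0.96138 →hi
  mid=-1.98092 |R|=0.98110 →hi
  mid=-1.99107 |R|=0.99111 →hi
  mid=-1.99615 |R|=0.99616 →hi
  mid=-1.99869 |R|=0.99869 →hi
  ...
  [-2.00012,-1.99996] ⇒ x*=-2.0000
Stable set (-2.0000, 0).

left endpoint -2.0000.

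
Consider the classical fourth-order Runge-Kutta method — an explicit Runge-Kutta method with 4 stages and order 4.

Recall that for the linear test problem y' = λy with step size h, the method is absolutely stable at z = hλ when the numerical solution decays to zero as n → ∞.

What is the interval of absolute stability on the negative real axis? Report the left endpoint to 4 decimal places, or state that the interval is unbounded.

z∈(-2.7853,0).

On y'=λy, z=hλ:
  order 4, 4-stage ⇒ R(z)=1+z+z^2/2+z^3/6+z^4/24
  (e.g. R(-0.99)=0.37836, |R|=0.37836)

Solve |R(x)|<1 on ℝ⁻.
x=-0.99: |R|=0.3784
|R(-2.15)|=0.3952 |R(-2.12)|=0.3808 |R(-1.31)|=0.2961
Bisect:
  x_lo=-3.1291 |R|=1.6548  x_hi=-0.2566 |R|=0.7737
  mid=-1.69284 |R|=0.27366 →hi
  mid=-2.41098 |R|=0.56753 →hi
  mid=-2.77005 |R|=0.97725 →hi
  mid=-2.94958 |R|=1.27729 →lo
  mid=-2.85981 |R|=1.11829 →lo
  mid=-2.81493 |R|=1.04561 →lo
  mid=-2.79249 |R|=1.01090 →lo
  mid=-2.78127 |R|=0.99394 →hi
  mid=-2.78688 |R|=1.00239 →lo
  ...
  [-2.78530,-2.78512] ⇒ x*=-2.7853
Stable set (-2.7853, 0).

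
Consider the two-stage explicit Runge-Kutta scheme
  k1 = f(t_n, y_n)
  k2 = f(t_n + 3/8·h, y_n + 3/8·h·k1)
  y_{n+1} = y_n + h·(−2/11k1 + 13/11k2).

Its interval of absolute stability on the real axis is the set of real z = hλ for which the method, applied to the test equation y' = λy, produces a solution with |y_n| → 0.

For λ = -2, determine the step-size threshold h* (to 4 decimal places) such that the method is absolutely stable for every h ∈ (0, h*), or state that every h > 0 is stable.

Set f=λy, z=hλ:
  k1=λy_n ⇒ h·k1=z·y_n;  k2=λ(1+3/8z)y_n ⇒ h·k2=z(1+3/8z)y_n
  y_{n+1}/y_n = 1 − 2/11z + 13/11z(1+3/8z) = 1 + z + 39/88z²
  Hence R(z) = 1 + z + 39/88z².

Solve |R(x)|<1 on ℝ⁻.
x=-0.96: |R|=0.4484
R=1: x+39/88x²=0 ⇒ x=−88/39=-2.2564; min R=1−1/(4·39/88)=0.4359>−1
Confirm numerically:
  x=-1.873: |R|=0.68174 <1
  x=-1.720: |R|=0.59111 <1
  x=-1.480: |R|=0.49075 <1
  x=-2.699: |R|=1.52940 >1
  x=-2.515: |R|=1.28822 >1
Stable set (-2.2564, 0).

(-2.2564,0); λ=-2 ⇒ h* = (88/39)/2 = 1.1282.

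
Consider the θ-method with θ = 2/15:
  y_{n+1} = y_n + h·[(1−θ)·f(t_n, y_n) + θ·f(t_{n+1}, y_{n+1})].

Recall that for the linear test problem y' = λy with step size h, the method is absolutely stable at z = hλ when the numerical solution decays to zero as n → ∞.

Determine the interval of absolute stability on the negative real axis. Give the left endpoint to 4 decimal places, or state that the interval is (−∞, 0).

Test eqn y'=λy, z=hλ:
  y_{n+1} = y_n + z·[13/15·y_n + 2/15·y_{n+1}] ⇒ (1 − 2/15z)y_{n+1} = (1 + 13/15z)y_n
  so R(z) = (1 + 13/15z)/(1 − 2/15z).

Solve |R(x)|<1 on ℝ⁻.
x=-1.2: |R|=0.0345
R=−1: 1+13/15x = −1+2/15x ⇒ -11/15x=2 ⇒ x=2/(-11/15)=-2.7273
Confirm numerically:
  x=-2.058: |R|=0.61488 <1
  x=-2.002: |R|=0.58019 <1
  x=-1.833: |R|=0.47300 <1
  x=-1.153: |R|=0.00064 <1
  x=-3.059: |R|=1.17279 >1
  x=-2.750: |R|=1.01220 >1
So |R|<1 on (-2.7273, 0).

(-2.7273, 0).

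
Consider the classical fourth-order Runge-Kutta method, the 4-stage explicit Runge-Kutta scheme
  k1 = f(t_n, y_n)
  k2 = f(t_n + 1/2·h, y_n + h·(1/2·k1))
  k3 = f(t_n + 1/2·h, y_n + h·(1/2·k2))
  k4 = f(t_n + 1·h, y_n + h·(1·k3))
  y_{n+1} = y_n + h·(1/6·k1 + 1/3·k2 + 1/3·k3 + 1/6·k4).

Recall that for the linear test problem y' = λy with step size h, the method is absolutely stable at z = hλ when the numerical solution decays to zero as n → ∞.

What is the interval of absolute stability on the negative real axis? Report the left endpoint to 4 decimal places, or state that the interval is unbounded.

(-2.7853, 0).

With y'=λy (z=hλ):
  order 4, 4-stage ⇒ R(z)=1+z+z^2/2+z^3/6+z^4/24
  (e.g. R(-1.27)=0.30345, |R|=0.30345)

Solve |R(x)|<1 on ℝ⁻.
x=-1.27: |R|=0.3034
|R(-2.59)|=0.7433 |R(-2.02)|=0.3402 |R(-1.79)|=0.2839
Bisect:
  x_lo=-3.6049 |R|=3.1215  x_hi=-0.1389 |R|=0.8703
  mid=-1.87187 |R|=0.29849 →hi
  mid=-2.73838 |R|=0.93154 →hi
  mid=-3.17163 |R|=1.75681 →lo
  mid=-2.95500 |R|=1.28751 →lo
  mid=-2.84669 |R|=1.09658 →lo
  mid=-2.79254 |R|=1.01097 →lo
  mid=-2.76546 |R|=0.97050 →hi
  mid=-2.77900 |R|=0.99055 →hi
  ...
  [-2.78534,-2.78513] ⇒ x*=-2.7853
Interval (-2.7853, 0).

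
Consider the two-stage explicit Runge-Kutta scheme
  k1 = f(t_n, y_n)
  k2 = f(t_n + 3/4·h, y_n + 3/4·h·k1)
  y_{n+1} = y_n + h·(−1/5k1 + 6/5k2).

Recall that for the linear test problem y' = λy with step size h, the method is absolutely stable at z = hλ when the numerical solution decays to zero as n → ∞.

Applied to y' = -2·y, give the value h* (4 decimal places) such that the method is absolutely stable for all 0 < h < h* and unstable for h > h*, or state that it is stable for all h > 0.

(-1.1111,0); λ=-2 ⇒ h* = (10/9)/2 = 0.5556.

With y'=λy (z=hλ):
  k1=λy_n ⇒ h·k1=z·y_n;  k2=λ(1+3/4z)y_n ⇒ h·k2=z(1+3/4z)y_n
  y_{n+1}/y_n = 1 − 1/5z + 6/5z(1+3/4z) = 1 + z + 9/10z²
  Hence R(z) = 1 + z + 9/10z².

Boundary: |R(x)|=1, x<0.
x=-0.59: |R|=0.7233
R=1: x+9/10x²=0 ⇒ x=−10/9=-1.1111; min R=1−1/(4·9/10)=0.7222>−1
Confirm numerically:
  x=-0.993: |R|=0.89444 <1
  x=-0.969: |R|=0.87606 <1
  x=-0.663: |R|=0.73261 <1
  x=-1.423: |R|=1.39944 >1
  x=-1.301: |R|=1.22234 >1
Interval (-1.1111, 0).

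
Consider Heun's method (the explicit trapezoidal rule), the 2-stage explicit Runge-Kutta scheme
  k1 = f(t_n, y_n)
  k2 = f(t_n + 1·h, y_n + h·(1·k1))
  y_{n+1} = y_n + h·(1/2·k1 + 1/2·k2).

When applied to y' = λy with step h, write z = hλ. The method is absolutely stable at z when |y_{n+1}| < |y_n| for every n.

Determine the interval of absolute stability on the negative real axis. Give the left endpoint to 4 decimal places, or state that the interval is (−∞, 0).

z∈(-2.0000,0).

With y'=λy (z=hλ):
  order 2, 2-stage ⇒ R(z)=1+z+z^2/2
  (e.g. R(-0.62)=0.57220, |R|=0.57220)

Solve |R(x)|<1 on ℝ⁻.
x=-0.62: |R|=0.5722
|R(-1.91)|=0.9140 |R(-1.76)|=0.7888 |R(-1.04)|=0.5008
Bisect:
  x_lo=-2.4993 |R|=1.6239  x_hi=-0.3195 |R|=0.7315
  mid=-1.40938 |R|=0.58379 →hi
  mid=-1.95432 |R|=0.95536 →hi
  mid=-2.22679 |R|=1.25250 →lo
  mid=-2.09055 |R|=1.09465 →lo
  mid=-2.02243 |R|=1.02268 →lo
  mid=-1.98837 |R|=0.98844 →hi
  mid=-2.00540 |R|=1.00542 →lo
  mid=-1.99689 |R|=0.99689 →hi
  ...
  [-2.00008,-1.99995] ⇒ x*=-2.0000
Stable set (-2.0000, 0).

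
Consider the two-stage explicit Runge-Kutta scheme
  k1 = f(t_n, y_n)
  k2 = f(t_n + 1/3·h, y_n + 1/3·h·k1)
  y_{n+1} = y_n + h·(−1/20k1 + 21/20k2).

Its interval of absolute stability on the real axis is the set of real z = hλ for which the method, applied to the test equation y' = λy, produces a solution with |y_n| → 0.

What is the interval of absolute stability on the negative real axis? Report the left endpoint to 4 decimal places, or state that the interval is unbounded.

(-2.8571, 0).

Test eqn y'=λy, z=hλ:
  k1=λy_n ⇒ h·k1=z·y_n;  k2=λ(1+1/3z)y_n ⇒ h·k2=z(1+1/3z)y_n
  y_{n+1}/y_n = 1 − 1/20z + 21/20z(1+1/3z) = 1 + z + 7/20z²
  ⇒ R(z) = 1 + z + 7/20z².

Boundary: |R(x)|=1, x<0.
x=-0.37: |R|=0.6779
R=1: x+7/20x²=0 ⇒ x=−20/7=-2.8571; min R=1−1/(4·7/20)=0.2857>−1
Confirm numerically:
  x=-2.782: |R|=0.92683 <1
  x=-2.756: |R|=0.90244 <1
  x=-2.463: |R|=0.66023 <1
  x=-1.315: |R|=0.29023 <1
  x=-3.393: |R|=1.63636 >1
  x=-3.210: |R|=1.39643 >1
  x=-3.156: |R|=1.33012 >1
Interval (-2.8571, 0).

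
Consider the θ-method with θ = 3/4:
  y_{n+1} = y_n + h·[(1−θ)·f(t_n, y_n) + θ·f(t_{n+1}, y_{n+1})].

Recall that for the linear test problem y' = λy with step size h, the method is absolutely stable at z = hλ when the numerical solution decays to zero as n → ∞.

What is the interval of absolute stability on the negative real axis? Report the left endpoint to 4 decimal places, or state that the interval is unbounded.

On y'=λy, z=hλ:
  y_{n+1} = y_n + z·[1/4·y_n + 3/4·y_{n+1}] ⇒ (1 − 3/4z)y_{n+1} = (1 + 1/4z)y_n
  ⇒ R(z) = (1 + 1/4z)/(1 − 3/4z).

Solve |R(x)|<1 on ℝ⁻.
x=-0.3: |R|=0.7551
x=-2: |R|=0.2000
x=-10: |R|=0.1765
x=-100: |R|=0.3158
θ=3/4≥1/2 ⇒ |1+1/4x|<|1−3/4x| ∀x<0 ⇒ unbounded interval.

unbounded; (−∞, 0).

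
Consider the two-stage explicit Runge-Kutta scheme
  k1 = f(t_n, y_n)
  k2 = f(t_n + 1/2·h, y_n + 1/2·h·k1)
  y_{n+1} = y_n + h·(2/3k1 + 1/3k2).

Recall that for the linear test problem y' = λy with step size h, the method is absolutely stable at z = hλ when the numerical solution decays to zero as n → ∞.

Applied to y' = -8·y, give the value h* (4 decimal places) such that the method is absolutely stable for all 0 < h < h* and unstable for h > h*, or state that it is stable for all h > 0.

With y'=λy (z=hλ):
  k1=λy_n ⇒ h·k1=z·y_n;  k2=λ(1+1/2z)y_n ⇒ h·k2=z(1+1/2z)y_n
  y_{n+1}/y_n = 1 + 2/3z + 1/3z(1+1/2z) = 1 + z + 1/6z²
  so R(z) = 1 + z + 1/6z².

Need |R(x)|<1, x<0.
x=-1.18: |R|=0.0521
R=1: x+1/6x²=0 ⇒ x=−6=-6.0000; min R=1−1/(4·1/6)=-0.5000>−1
Confirm numerically:
  x=-4.317: |R|=0.21092 <1
  x=-4.296: |R|=0.22006 <1
  x=-3.996: |R|=0.33466 <1
  x=-3.047: |R|=0.49963 <1
  x=-6.584: |R|=1.64084 >1
  x=-6.562: |R|=1.61464 >1
  x=-6.065: |R|=1.06570 >1
So |R|<1 on (-6.0000, 0).

(-6.0000,0); λ=-8 ⇒ h* = (6)/8 = 0.7500.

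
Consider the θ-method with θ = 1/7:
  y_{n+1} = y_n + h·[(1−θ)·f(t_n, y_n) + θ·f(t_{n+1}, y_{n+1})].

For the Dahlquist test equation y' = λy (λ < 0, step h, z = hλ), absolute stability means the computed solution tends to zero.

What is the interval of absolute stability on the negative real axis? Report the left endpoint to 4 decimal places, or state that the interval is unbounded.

On y'=λy, z=hλ:
  y_{n+1} = y_n + z·[6/7·y_n + 1/7·y_{n+1}] ⇒ (1 − 1/7z)y_{n+1} = (1 + 6/7z)y_n
  ⇒ R(z) = (1 + 6/7z)/(1 − 1/7z).

Need |R(x)|<1, x<0.
x=-0.49: |R|=0.5421
R=−1: 1+6/7x = −1+1/7x ⇒ -5/7x=2 ⇒ x=2/(-5/7)=-2.8000
Confirm numerically:
  x=-2.752: |R|=0.97539 <1
  x=-2.154: |R|=0.64715 <1
  x=-1.367: |R|=0.14366 <1
  x=-3.371: |R|=1.27529 >1
  x=-2.986: |R|=1.09313 >1
Stable set (-2.8000, 0).

(-2.8000, 0).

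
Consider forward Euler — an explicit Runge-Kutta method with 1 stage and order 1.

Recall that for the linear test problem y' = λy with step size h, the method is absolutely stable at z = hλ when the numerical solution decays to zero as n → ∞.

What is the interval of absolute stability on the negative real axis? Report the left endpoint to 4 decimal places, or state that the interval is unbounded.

z∈(-2.0000,0).

On y'=λy, z=hλ:
  order 1, 1-stage ⇒ R(z)=1+z
  (e.g. R(-0.56)=0.44000, |R|=0.44000)

Need |R(x)|<1, x<0.
x=-0.56: |R|=0.4400
|R(-1.99)|=0.9900 |R(-1.55)|=0.5500 |R(-1.24)|=0.2400
Bisect:
  x_lo=-2.7870 |R|=1.7870  x_hi=-0.1209 |R|=0.8791
  mid=-1.45395 |R|=0.45395 →hi
  mid=-2.12045 |R|=1.12045 →lo
  mid=-1.78720 |R|=0.78720 →hi
  mid=-1.95383 |R|=0.95383 →hi
  mid=-2.03714 |R|=1.03714 →lo
  mid=-1.99548 |R|=0.99548 →hi
  mid=-2.01631 |R|=1.01631 →lo
  mid=-2.00590 |R|=1.00590 →lo
  mid=-2.00069 |R|=1.00069 →lo
  mid=-1.99809 |R|=0.99809 →hi
  ...
  [-2.00004,-1.99988] ⇒ x*=-2.0000
Stable set (-2.0000, 0).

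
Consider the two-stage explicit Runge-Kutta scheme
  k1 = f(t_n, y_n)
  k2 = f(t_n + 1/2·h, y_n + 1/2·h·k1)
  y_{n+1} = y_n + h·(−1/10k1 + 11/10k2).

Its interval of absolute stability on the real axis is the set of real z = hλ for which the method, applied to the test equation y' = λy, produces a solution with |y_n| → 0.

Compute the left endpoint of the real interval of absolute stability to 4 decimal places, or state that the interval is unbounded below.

Set f=λy, z=hλ:
  k1=λy_n ⇒ h·k1=z·y_n;  k2=λ(1+1/2z)y_n ⇒ h·k2=z(1+1/2z)y_n
  y_{n+1}/y_n = 1 − 1/10z + 11/10z(1+1/2z) = 1 + z + 11/20z²
  ⇒ R(z) = 1 + z + 11/20z².

Find x<0 with |R(x)|<1.
x=-0.31: |R|=0.7429
R=1: x+11/20x²=0 ⇒ x=−20/11=-1.8182; min R=1−1/(4·11/20)=0.5455>−1
Confirm numerically:
  x=-1.485: |R|=0.72787 <1
  x=-1.380: |R|=0.66742 <1
  x=-1.376: |R|=0.66536 <1
  x=-1.128: |R|=0.57181 <1
  x=-2.249: |R|=1.53290 >1
  x=-2.074: |R|=1.29181 >1
  x=-1.992: |R|=1.19044 >1
Stable set (-1.8182, 0).

left endpoint -1.8182.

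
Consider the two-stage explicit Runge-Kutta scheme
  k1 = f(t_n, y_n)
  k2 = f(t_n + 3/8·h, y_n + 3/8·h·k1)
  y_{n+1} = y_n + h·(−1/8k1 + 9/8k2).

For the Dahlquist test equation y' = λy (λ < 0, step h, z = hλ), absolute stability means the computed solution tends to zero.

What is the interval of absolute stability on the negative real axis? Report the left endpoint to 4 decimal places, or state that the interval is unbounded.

On y'=λy, z=hλ:
  k1=λy_n ⇒ h·k1=z·y_n;  k2=λ(1+3/8z)y_n ⇒ h·k2=z(1+3/8z)y_n
  y_{n+1}/y_n = 1 − 1/8z + 9/8z(1+3/8z) = 1 + z + 27/64z²
  R(z) = 1 + z + 27/64z².

Need |R(x)|<1, x<0.
x=-1.73: |R|=0.5326
R=1: x+27/64x²=0 ⇒ x=−64/27=-2.3704; min R=1−1/(4·27/64)=0.4074>−1
Confirm numerically:
  x=-2.199: |R|=0.84102 <1
  x=-1.773: |R|=0.55318 <1
  x=-1.539: |R|=0.46022 <1
  x=-1.280: |R|=0.41120 <1
  x=-2.878: |R|=1.61634 >1
  x=-2.853: |R|=1.58090 >1
Interval (-2.3704, 0).

(-2.3704, 0).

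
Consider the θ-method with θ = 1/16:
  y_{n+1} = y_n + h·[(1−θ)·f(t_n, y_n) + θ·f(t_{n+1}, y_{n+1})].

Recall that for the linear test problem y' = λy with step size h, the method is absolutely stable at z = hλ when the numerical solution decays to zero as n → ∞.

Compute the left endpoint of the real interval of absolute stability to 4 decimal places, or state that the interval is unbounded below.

On y'=λy, z=hλ:
  y_{n+1} = y_n + z·[15/16·y_n + 1/16·y_{n+1}] ⇒ (1 − 1/16z)y_{n+1} = (1 + 15/16z)y_n
  Hence R(z) = (1 + 15/16z)/(1 − 1/16z).

Find x<0 with |R(x)|<1.
x=-0.6: |R|=0.4217
R=−1: 1+15/16x = −1+1/16x ⇒ -7/8x=2 ⇒ x=2/(-7/8)=-2.2857
Confirm numerically:
  x=-2.107: |R|=0.86182 <1
  x=-1.768: |R|=0.59208 <1
  x=-1.682: |R|=0.52200 <1
  x=-0.960: |R|=0.09434 <1
  x=-2.499: |R|=1.16141 >1
  x=-2.349: |R|=1.04829 >1
Interval (-2.2857, 0).

left endpoint -2.2857.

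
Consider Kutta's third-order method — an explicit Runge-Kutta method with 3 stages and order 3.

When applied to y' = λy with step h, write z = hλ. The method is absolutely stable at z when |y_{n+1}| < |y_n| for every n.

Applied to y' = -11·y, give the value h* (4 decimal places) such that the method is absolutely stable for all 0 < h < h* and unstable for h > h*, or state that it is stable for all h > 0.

Set f=λy, z=hλ:
  order 3, 3-stage ⇒ R(z)=1+z+z^2/2+z^3/6
  (e.g. R(-1.11)=0.27811, |R|=0.27811)

Boundary: |R(x)|=1, x<0.
x=-1.11: |R|=0.2781
|R(-1.63)|=0.0233 |R(-1.14)|=0.2629 |R(-0.89)|=0.3886
Bisect:
  x_lo=-3.0579 |R|=2.1481  x_hi=-0.0738 |R|=0.9288
  mid=-1.56587 |R|=0.02020 →hi
  mid=-2.31188 |R|=0.69890 →hi
  mid=-2.68488 |R|=1.30629 →lo
  mid=-2.49838 |R|=0.97653 →hi
  mid=-2.59163 |R|=1.13449 →lo
  mid=-2.54500 |R|=1.05383 →lo
  mid=-2.52169 |R|=1.01477 →lo
  mid=-2.51004 |R|=0.99555 →hi
  mid=-2.51586 |R|=1.00513 →lo
  ...
  [-2.51277,-2.51258] ⇒ x*=-2.5127
So |R|<1 on (-2.5127, 0).

(-2.5127,0); λ=-11 ⇒ h* = 0.2284.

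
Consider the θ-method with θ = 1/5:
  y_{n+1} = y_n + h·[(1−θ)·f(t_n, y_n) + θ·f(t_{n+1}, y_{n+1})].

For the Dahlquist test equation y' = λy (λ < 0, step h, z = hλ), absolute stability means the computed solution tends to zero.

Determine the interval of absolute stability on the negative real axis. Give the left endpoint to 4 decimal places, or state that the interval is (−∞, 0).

(-3.3333, 0).

With y'=λy (z=hλ):
  y_{n+1} = y_n + z·[4/5·y_n + 1/5·y_{n+1}] ⇒ (1 − 1/5z)y_{n+1} = (1 + 4/5z)y_n
  so R(z) = (1 + 4/5z)/(1 − 1/5z).

Find x<0 with |R(x)|<1.
x=-1.36: |R|=0.0692
R=−1: 1+4/5x = −1+1/5x ⇒ -3/5x=2 ⇒ x=2/(-3/5)=-3.3333
Confirm numerically:
  x=-3.065: |R|=0.90019 <1
  x=-2.239: |R|=0.54648 <1
  x=-1.961: |R|=0.40856 <1
  x=-1.719: |R|=0.27921 <1
  x=-3.870: |R|=1.18151 >1
  x=-3.781: |R|=1.15294 >1
Interval (-3.3333, 0).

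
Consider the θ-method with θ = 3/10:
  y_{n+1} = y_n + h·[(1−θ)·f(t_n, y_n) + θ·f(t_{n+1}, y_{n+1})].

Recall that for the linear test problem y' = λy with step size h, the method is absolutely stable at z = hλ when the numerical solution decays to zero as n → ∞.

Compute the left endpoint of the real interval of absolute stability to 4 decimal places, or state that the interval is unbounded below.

left endpoint -5.0000.

With y'=λy (z=hλ):
  y_{n+1} = y_n + z·[7/10·y_n + 3/10·y_{n+1}] ⇒ (1 − 3/10z)y_{n+1} = (1 + 7/10z)y_n
  R(z) = (1 + 7/10z)/(1 − 3/10z).

Need |R(x)|<1, x<0.
x=-1.53: |R|=0.0487
R=−1: 1+7/10x = −1+3/10x ⇒ -2/5x=2 ⇒ x=2/(-2/5)=-5.0000
Confirm numerically:
  x=-4.515: |R|=0.91760 <1
  x=-3.320: |R|=0.66333 <1
  x=-3.194: |R|=0.63109 <1
  x=-5.374: |R|=1.05727 >1
  x=-5.307: |R|=1.04737 >1
Stable set (-5.0000, 0).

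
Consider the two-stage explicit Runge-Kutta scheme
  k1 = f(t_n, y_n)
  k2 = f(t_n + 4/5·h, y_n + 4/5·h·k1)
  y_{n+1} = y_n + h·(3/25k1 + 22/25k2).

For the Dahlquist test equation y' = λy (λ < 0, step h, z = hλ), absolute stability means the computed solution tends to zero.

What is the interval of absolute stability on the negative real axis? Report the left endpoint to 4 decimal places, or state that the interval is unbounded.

z∈(-1.4205,0).

With y'=λy (z=hλ):
  k1=λy_n ⇒ h·k1=z·y_n;  k2=λ(1+4/5z)y_n ⇒ h·k2=z(1+4/5z)y_n
  y_{n+1}/y_n = 1 + 3/25z + 22/25z(1+4/5z) = 1 + z + 88/125z²
  R(z) = 1 + z + 88/125z².

Find x<0 with |R(x)|<1.
x=-1.08: |R|=0.7411
R=1: x+88/125x²=0 ⇒ x=−125/88=-1.4205; min R=1−1/(4·88/125)=0.6449>−1
Confirm numerically:
  x=-1.381: |R|=0.96164 <1
  x=-1.055: |R|=0.72857 <1
  x=-0.990: |R|=0.69999 <1
  x=-0.703: |R|=0.64492 <1
  x=-1.717: |R|=1.35845 >1
  x=-1.616: |R|=1.22247 >1
  x=-1.470: |R|=1.05127 >1
Interval (-1.4205, 0).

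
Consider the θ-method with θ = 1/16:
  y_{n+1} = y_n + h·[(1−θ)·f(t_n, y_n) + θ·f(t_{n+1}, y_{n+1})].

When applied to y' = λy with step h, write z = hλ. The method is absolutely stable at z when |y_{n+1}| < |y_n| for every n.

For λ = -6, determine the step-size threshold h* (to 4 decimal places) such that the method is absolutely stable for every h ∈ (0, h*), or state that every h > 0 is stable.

With y'=λy (z=hλ):
  y_{n+1} = y_n + z·[15/16·y_n + 1/16·y_{n+1}] ⇒ (1 − 1/16z)y_{n+1} = (1 + 15/16z)y_n
  ⇒ R(z) = (1 + 15/16z)/(1 − 1/16z).

Need |R(x)|<1, x<0.
x=-1.41: |R|=0.2958
R=−1: 1+15/16x = −1+1/16x ⇒ -7/8x=2 ⇒ x=2/(-7/8)=-2.2857
Confirm numerically:
  x=-1.699: |R|=0.53591 <1
  x=-1.394: |R|=0.28228 <1
  x=-1.173: |R|=0.09288 <1
  x=-1.028: |R|=0.03406 <1
  x=-2.844: |R|=1.41477 >1
  x=-2.801: |R|=1.38370 >1
Interval (-2.2857, 0).

(-2.2857,0); λ=-6 ⇒ h* = (16/7)/6 = 0.3810.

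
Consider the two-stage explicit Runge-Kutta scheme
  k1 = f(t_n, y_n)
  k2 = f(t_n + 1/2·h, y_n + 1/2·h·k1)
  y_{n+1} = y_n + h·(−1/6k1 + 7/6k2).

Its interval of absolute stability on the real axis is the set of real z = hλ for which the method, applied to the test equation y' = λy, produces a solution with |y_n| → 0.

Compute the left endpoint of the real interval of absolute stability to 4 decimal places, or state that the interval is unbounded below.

left endpoint -1.7143.

Test eqn y'=λy, z=hλ:
  k1=λy_n ⇒ h·k1=z·y_n;  k2=λ(1+1/2z)y_n ⇒ h·k2=z(1+1/2z)y_n
  y_{n+1}/y_n = 1 − 1/6z + 7/6z(1+1/2z) = 1 + z + 7/12z²
  R(z) = 1 + z + 7/12z².

Need |R(x)|<1, x<0.
x=-0.8: |R|=0.5733
R=1: x+7/12x²=0 ⇒ x=−12/7=-1.7143; min R=1−1/(4·7/12)=0.5714>−1
Confirm numerically:
  x=-1.416: |R|=0.75362 <1
  x=-1.140: |R|=0.61810 <1
  x=-0.734: |R|=0.58027 <1
  x=-2.192: |R|=1.61084 >1
  x=-2.137: |R|=1.52695 >1
  x=-1.962: |R|=1.28351 >1
So |R|<1 on (-1.7143, 0).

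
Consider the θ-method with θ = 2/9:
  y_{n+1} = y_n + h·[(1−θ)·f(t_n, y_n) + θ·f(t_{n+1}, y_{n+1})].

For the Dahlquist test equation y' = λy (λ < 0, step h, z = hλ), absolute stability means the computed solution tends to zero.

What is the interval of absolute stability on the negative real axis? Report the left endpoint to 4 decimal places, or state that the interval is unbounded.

(-3.6000, 0).

Test eqn y'=λy, z=hλ:
  y_{n+1} = y_n + z·[7/9·y_n + 2/9·y_{n+1}] ⇒ (1 − 2/9z)y_{n+1} = (1 + 7/9z)y_n
  R(z) = (1 + 7/9z)/(1 − 2/9z).

Need |R(x)|<1, x<0.
x=-1.01: |R|=0.1751
R=−1: 1+7/9x = −1+2/9x ⇒ -5/9x=2 ⇒ x=2/(-5/9)=-3.6000
Confirm numerically:
  x=-3.525: |R|=0.97664 <1
  x=-1.674: |R|=0.22012 <1
  x=-1.628: |R|=0.19550 <1
  x=-3.938: |R|=1.10014 >1
  x=-3.644: |R|=1.01351 >1
Interval (-3.6000, 0).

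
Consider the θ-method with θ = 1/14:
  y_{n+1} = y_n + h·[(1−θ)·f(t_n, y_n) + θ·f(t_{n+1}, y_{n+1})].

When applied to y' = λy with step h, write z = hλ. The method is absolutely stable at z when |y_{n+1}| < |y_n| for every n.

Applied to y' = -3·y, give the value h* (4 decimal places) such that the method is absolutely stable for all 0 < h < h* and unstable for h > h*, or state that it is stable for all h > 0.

(-2.3333,0); λ=-3 ⇒ h* = (7/3)/3 = 0.7778.

On y'=λy, z=hλ:
  y_{n+1} = y_n + z·[13/14·y_n + 1/14·y_{n+1}] ⇒ (1 − 1/14z)y_{n+1} = (1 + 13/14z)y_n
  so R(z) = (1 + 13/14z)/(1 − 1/14z).

Boundary: |R(x)|=1, x<0.
x=-1.44: |R|=0.3057
R=−1: 1+13/14x = −1+1/14x ⇒ -6/7x=2 ⇒ x=2/(-6/7)=-2.3333
Confirm numerically:
  x=-2.310: |R|=0.98283 <1
  x=-2.306: |R|=0.97988 <1
  x=-1.455: |R|=0.31802 <1
  x=-1.023: |R|=0.04666 <1
  x=-2.620: |R|=1.20698 >1
  x=-2.615: |R|=1.20343 >1
Interval (-2.3333, 0).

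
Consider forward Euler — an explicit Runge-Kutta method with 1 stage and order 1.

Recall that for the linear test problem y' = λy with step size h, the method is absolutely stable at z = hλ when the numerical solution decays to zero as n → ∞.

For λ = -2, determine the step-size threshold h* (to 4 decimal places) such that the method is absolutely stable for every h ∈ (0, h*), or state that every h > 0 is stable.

Set f=λy, z=hλ:
  order 1, 1-stage ⇒ R(z)=1+z
  (e.g. R(-0.61)=0.39000, |R|=0.39000)

Boundary: |R(x)|=1, x<0.
x=-0.61: |R|=0.3900
|R(-1.94)|=0.9400 |R(-1.45)|=0.4500 |R(-0.87)|=0.1300
Bisect:
  x_lo=-2.4547 |R|=1.4547  x_hi=-0.1989 |R|=0.8011
  mid=-1.32679 |R|=0.32679 →hi
  mid=-1.89074 |R|=0.89074 →hi
  mid=-2.17271 |R|=1.17271 →lo
  mid=-2.03172 |R|=1.03172 →lo
  mid=-1.96123 |R|=0.96123 →hi
  mid=-1.99648 |R|=0.99648 →hi
  mid=-2.01410 |R|=1.01410 →lo
  mid=-2.00529 |R|=1.00529 →lo
  mid=-2.00088 |R|=1.00088 →lo
  ...
  [-2.00006,-1.99992] ⇒ x*=-2.0000
Interval (-2.0000, 0).

(-2.0000,0); λ=-2 ⇒ h* = 1.0000.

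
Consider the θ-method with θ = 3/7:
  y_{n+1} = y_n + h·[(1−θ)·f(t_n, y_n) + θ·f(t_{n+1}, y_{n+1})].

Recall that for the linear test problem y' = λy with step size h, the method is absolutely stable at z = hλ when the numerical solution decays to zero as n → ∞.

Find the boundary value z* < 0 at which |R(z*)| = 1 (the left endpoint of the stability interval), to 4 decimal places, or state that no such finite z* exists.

Set f=λy, z=hλ:
  y_{n+1} = y_n + z·[4/7·y_n + 3/7·y_{n+1}] ⇒ (1 − 3/7z)y_{n+1} = (1 + 4/7z)y_n
  R(z) = (1 + 4/7z)/(1 − 3/7z).

Need |R(x)|<1, x<0.
x=-1.7: |R|=0.0165
R=−1: 1+4/7x = −1+3/7x ⇒ -1/7x=2 ⇒ x=2/(-1/7)=-14.0000
Confirm numerically:
  x=-10.122: |R|=0.89622 <1
  x=-6.915: |R|=0.74464 <1
  x=-5.765: |R|=0.66104 <1
  x=-14.489: |R|=1.00969 >1
  x=-14.255: |R|=1.00512 >1
  x=-14.146: |R|=1.00295 >1
Interval (-14.0000, 0).

z* = -14.0000.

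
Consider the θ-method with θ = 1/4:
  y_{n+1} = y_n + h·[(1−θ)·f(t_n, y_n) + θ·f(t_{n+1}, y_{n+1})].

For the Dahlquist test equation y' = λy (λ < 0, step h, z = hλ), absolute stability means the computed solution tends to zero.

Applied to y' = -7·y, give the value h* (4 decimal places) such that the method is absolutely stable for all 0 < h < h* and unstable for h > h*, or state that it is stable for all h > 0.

On y'=λy, z=hλ:
  y_{n+1} = y_n + z·[3/4·y_n + 1/4·y_{n+1}] ⇒ (1 − 1/4z)y_{n+1} = (1 + 3/4z)y_n
  Hence R(z) = (1 + 3/4z)/(1 − 1/4z).

Solve |R(x)|<1 on ℝ⁻.
x=-1.15: |R|=0.1068
R=−1: 1+3/4x = −1+1/4x ⇒ -1/2x=2 ⇒ x=2/(-1/2)=-4.0000
Confirm numerically:
  x=-3.918: |R|=0.97929 <1
  x=-3.154: |R|=0.76349 <1
  x=-1.853: |R|=0.26636 <1
  x=-1.609: |R|=0.14744 <1
  x=-4.558: |R|=1.13040 >1
  x=-4.201: |R|=1.04902 >1
So |R|<1 on (-4.0000, 0).

(-4.0000,0); λ=-7 ⇒ h* = (4)/7 = 0.5714.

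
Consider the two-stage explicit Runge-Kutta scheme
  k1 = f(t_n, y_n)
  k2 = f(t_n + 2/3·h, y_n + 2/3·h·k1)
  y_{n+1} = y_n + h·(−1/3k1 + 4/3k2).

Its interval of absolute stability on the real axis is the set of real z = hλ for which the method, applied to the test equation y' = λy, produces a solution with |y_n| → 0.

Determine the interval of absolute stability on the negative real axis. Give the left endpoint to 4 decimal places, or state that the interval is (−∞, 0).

Test eqn y'=λy, z=hλ:
  k1=λy_n ⇒ h·k1=z·y_n;  k2=λ(1+2/3z)y_n ⇒ h·k2=z(1+2/3z)y_n
  y_{n+1}/y_n = 1 − 1/3z + 4/3z(1+2/3z) = 1 + z + 8/9z²
  R(z) = 1 + z + 8/9z².

Find x<0 with |R(x)|<1.
x=-0.77: |R|=0.7570
R=1: x+8/9x²=0 ⇒ x=−9/8=-1.1250; min R=1−1/(4·8/9)=0.7188>−1
Confirm numerically:
  x=-0.922: |R|=0.83363 <1
  x=-0.740: |R|=0.74676 <1
  x=-0.694: |R|=0.73412 <1
  x=-1.464: |R|=1.44115 >1
  x=-1.418: |R|=1.36931 >1
  x=-1.211: |R|=1.09257 >1
Interval (-1.1250, 0).

(-1.1250, 0).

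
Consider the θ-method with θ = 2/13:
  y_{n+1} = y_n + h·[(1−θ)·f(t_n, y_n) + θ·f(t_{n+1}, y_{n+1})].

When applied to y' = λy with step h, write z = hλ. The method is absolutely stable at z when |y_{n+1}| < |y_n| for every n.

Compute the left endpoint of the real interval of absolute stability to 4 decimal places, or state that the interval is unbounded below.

z* = -2.8889.

Set f=λy, z=hλ:
  y_{n+1} = y_n + z·[11/13·y_n + 2/13·y_{n+1}] ⇒ (1 − 2/13z)y_{n+1} = (1 + 11/13z)y_n
  so R(z) = (1 + 11/13z)/(1 − 2/13z).

Need |R(x)|<1, x<0.
x=-0.47: |R|=0.5617
R=−1: 1+11/13x = −1+2/13x ⇒ -9/13x=2 ⇒ x=2/(-9/13)=-2.8889
Confirm numerically:
  x=-2.361: |R|=0.73192 <1
  x=-1.765: |R|=0.38808 <1
  x=-1.729: |R|=0.36572 <1
  x=-1.502: |R|=0.22007 <1
  x=-3.459: |R|=1.25761 >1
  x=-3.409: |R|=1.23620 >1
  x=-3.064: |R|=1.08239 >1
So |R|<1 on (-2.8889, 0).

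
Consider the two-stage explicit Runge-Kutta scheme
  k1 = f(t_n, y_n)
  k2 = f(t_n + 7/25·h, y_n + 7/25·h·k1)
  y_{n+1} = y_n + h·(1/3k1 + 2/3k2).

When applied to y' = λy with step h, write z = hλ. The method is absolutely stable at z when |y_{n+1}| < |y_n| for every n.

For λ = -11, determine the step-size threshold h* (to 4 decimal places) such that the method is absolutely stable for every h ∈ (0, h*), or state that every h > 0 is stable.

(-5.3571,0); λ=-11 ⇒ h* = (75/14)/11 = 0.4870.

On y'=λy, z=hλ:
  k1=λy_n ⇒ h·k1=z·y_n;  k2=λ(1+7/25z)y_n ⇒ h·k2=z(1+7/25z)y_n
  y_{n+1}/y_n = 1 + 1/3z + 2/3z(1+7/25z) = 1 + z + 14/75z²
  ⇒ R(z) = 1 + z + 14/75z².

Solve |R(x)|<1 on ℝ⁻.
x=-1.51: |R|=0.0844
R=1: x+14/75x²=0 ⇒ x=−75/14=-5.3571; min R=1−1/(4·14/75)=-0.3393>−1
Confirm numerically:
  x=-3.595: |R|=0.18252 <1
  x=-2.932: |R|=0.32730 <1
  x=-2.487: |R|=0.33244 <1
  x=-2.313: |R|=0.31434 <1
  x=-5.798: |R|=1.47714 >1
  x=-5.643: |R|=1.30111 >1
Stable set (-5.3571, 0).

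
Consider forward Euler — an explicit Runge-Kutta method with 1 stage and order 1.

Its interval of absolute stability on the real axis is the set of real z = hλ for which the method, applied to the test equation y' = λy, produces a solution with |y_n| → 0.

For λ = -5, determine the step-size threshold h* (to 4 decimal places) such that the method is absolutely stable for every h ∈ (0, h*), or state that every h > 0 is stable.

Test eqn y'=λy, z=hλ:
  order 1, 1-stage ⇒ R(z)=1+z
  (e.g. R(-0.47)=0.53000, |R|=0.53000)

Boundary: |R(x)|=1, x<0.
x=-0.47: |R|=0.5300
|R(-1.9)|=0.9000 |R(-0.97)|=0.0300 |R(-0.93)|=0.0700
Bisect:
  x_lo=-2.3508 |R|=1.3508  x_hi=-0.3958 |R|=0.6042
  mid=-1.37329 |R|=0.37329 →hi
  mid=-1.86203 |R|=0.86203 →hi
  mid=-2.10640 |R|=1.10640 →lo
  mid=-1.98422 |R|=0.98422 →hi
  mid=-2.04531 |R|=1.04531 →lo
  mid=-2.01476 |R|=1.01476 →lo
  mid=-1.99949 |R|=0.99949 →hi
  mid=-2.00713 |R|=1.00713 →lo
  ...
  [-2.00009,-1.99997] ⇒ x*=-2.0000
Stable set (-2.0000, 0).

(-2.0000,0); λ=-5 ⇒ h* = 0.4000.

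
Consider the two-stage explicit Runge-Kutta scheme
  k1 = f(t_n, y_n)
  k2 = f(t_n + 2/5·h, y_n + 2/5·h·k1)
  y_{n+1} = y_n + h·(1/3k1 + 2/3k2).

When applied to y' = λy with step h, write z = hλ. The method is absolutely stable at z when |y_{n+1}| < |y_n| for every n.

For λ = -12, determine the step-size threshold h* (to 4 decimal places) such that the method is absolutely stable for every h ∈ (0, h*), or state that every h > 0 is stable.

(-3.7500,0); λ=-12 ⇒ h* = (15/4)/12 = 0.3125.

With y'=λy (z=hλ):
  k1=λy_n ⇒ h·k1=z·y_n;  k2=λ(1+2/5z)y_n ⇒ h·k2=z(1+2/5z)y_n
  y_{n+1}/y_n = 1 + 1/3z + 2/3z(1+2/5z) = 1 + z + 4/15z²
  R(z) = 1 + z + 4/15z².

Solve |R(x)|<1 on ℝ⁻.
x=-0.45: |R|=0.6040
R=1: x+4/15x²=0 ⇒ x=−15/4=-3.7500; min R=1−1/(4·4/15)=0.0625>−1
Confirm numerically:
  x=-2.660: |R|=0.22683 <1
  x=-2.474: |R|=0.15818 <1
  x=-1.965: |R|=0.06466 <1
  x=-1.764: |R|=0.06579 <1
  x=-4.156: |R|=1.44996 >1
  x=-3.833: |R|=1.08484 >1
So |R|<1 on (-3.7500, 0).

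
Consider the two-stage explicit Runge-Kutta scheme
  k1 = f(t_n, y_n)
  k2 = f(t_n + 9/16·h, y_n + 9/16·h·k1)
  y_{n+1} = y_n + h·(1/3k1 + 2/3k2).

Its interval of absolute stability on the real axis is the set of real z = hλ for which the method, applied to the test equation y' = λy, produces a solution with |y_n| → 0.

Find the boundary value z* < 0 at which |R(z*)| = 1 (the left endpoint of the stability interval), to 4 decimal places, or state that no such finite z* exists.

On y'=λy, z=hλ:
  k1=λy_n ⇒ h·k1=z·y_n;  k2=λ(1+9/16z)y_n ⇒ h·k2=z(1+9/16z)y_n
  y_{n+1}/y_n = 1 + 1/3z + 2/3z(1+9/16z) = 1 + z + 3/8z²
  Hence R(z) = 1 + z + 3/8z².

Need |R(x)|<1, x<0.
x=-1.65: |R|=0.3709
R=1: x+3/8x²=0 ⇒ x=−8/3=-2.6667; min R=1−1/(4·3/8)=0.3333>−1
Confirm numerically:
  x=-2.479: |R|=0.82554 <1
  x=-1.511: |R|=0.34517 <1
  x=-1.467: |R|=0.34003 <1
  x=-1.093: |R|=0.35499 <1
  x=-3.247: |R|=1.70663 >1
  x=-2.810: |R|=1.15104 >1
  x=-2.730: |R|=1.06484 >1
Interval (-2.6667, 0).

left endpoint -2.6667.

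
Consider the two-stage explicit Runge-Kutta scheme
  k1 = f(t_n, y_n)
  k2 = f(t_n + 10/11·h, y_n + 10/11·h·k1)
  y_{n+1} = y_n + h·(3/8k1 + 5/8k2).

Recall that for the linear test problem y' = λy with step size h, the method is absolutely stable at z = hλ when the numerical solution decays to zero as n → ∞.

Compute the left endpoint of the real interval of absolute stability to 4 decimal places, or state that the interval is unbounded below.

z* = -1.7600.

Set f=λy, z=hλ:
  k1=λy_n ⇒ h·k1=z·y_n;  k2=λ(1+10/11z)y_n ⇒ h·k2=z(1+10/11z)y_n
  y_{n+1}/y_n = 1 + 3/8z + 5/8z(1+10/11z) = 1 + z + 25/44z²
  ⇒ R(z) = 1 + z + 25/44z².

Find x<0 with |R(x)|<1.
x=-0.9: |R|=0.5602
R=1: x+25/44x²=0 ⇒ x=−44/25=-1.7600; min R=1−1/(4·25/44)=0.5600>−1
Confirm numerically:
  x=-1.257: |R|=0.64076 <1
  x=-1.147: |R|=0.60051 <1
  x=-1.086: |R|=0.58411 <1
  x=-2.231: |R|=1.59705 >1
  x=-1.788: |R|=1.02845 >1
Interval (-1.7600, 0).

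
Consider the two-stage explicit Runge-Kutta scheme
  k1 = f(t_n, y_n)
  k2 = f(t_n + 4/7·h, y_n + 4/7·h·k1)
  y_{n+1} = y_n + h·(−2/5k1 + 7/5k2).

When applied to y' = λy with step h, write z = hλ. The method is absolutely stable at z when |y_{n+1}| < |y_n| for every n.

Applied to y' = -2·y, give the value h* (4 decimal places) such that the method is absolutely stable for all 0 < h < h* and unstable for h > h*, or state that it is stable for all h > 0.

(-1.2500,0); λ=-2 ⇒ h* = (5/4)/2 = 0.6250.

On y'=λy, z=hλ:
  k1=λy_n ⇒ h·k1=z·y_n;  k2=λ(1+4/7z)y_n ⇒ h·k2=z(1+4/7z)y_n
  y_{n+1}/y_n = 1 − 2/5z + 7/5z(1+4/7z) = 1 + z + 4/5z²
  so R(z) = 1 + z + 4/5z².

Find x<0 with |R(x)|<1.
x=-0.67: |R|=0.6891
R=1: x+4/5x²=0 ⇒ x=−5/4=-1.2500; min R=1−1/(4·4/5)=0.6875>−1
Confirm numerically:
  x=-1.011: |R|=0.80670 <1
  x=-0.926: |R|=0.75998 <1
  x=-0.852: |R|=0.72872 <1
  x=-0.830: |R|=0.72112 <1
  x=-1.761: |R|=1.71990 >1
  x=-1.718: |R|=1.64322 >1
So |R|<1 on (-1.2500, 0).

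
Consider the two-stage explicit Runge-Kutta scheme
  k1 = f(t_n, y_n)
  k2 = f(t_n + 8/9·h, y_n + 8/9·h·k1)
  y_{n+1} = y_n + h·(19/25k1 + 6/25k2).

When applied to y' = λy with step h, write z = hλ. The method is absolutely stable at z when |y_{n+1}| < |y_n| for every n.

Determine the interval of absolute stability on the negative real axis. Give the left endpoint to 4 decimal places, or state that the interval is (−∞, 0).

z∈(-4.6875,0).

With y'=λy (z=hλ):
  k1=λy_n ⇒ h·k1=z·y_n;  k2=λ(1+8/9z)y_n ⇒ h·k2=z(1+8/9z)y_n
  y_{n+1}/y_n = 1 + 19/25z + 6/25z(1+8/9z) = 1 + z + 16/75z²
  R(z) = 1 + z + 16/75z².

Boundary: |R(x)|=1, x<0.
x=-1.39: |R|=0.0222
R=1: x+16/75x²=0 ⇒ x=−75/16=-4.6875; min R=1−1/(4·16/75)=-0.1719>−1
Confirm numerically:
  x=-4.667: |R|=0.97959 <1
  x=-4.506: |R|=0.82553 <1
  x=-4.410: |R|=0.73893 <1
  x=-4.009: |R|=0.41971 <1
  x=-5.079: |R|=1.42420 >1
  x=-4.809: |R|=1.12465 >1
Stable set (-4.6875, 0).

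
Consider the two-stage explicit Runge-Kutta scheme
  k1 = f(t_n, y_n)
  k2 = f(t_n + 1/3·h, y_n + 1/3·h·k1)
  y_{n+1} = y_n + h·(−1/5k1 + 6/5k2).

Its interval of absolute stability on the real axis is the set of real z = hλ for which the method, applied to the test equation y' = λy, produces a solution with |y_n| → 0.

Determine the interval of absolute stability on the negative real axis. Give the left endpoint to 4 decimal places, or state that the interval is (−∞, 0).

Test eqn y'=λy, z=hλ:
  k1=λy_n ⇒ h·k1=z·y_n;  k2=λ(1+1/3z)y_n ⇒ h·k2=z(1+1/3z)y_n
  y_{n+1}/y_n = 1 − 1/5z + 6/5z(1+1/3z) = 1 + z + 2/5z²
  R(z) = 1 + z + 2/5z².

Solve |R(x)|<1 on ℝ⁻.
x=-0.5: |R|=0.6000
R=1: x+2/5x²=0 ⇒ x=−5/2=-2.5000; min R=1−1/(4·2/5)=0.3750>−1
Confirm numerically:
  x=-2.395: |R|=0.89941 <1
  x=-1.957: |R|=0.57494 <1
  x=-1.801: |R|=0.49644 <1
  x=-2.811: |R|=1.34969 >1
  x=-2.793: |R|=1.32734 >1
  x=-2.722: |R|=1.24171 >1
Interval (-2.5000, 0).

(-2.5000, 0).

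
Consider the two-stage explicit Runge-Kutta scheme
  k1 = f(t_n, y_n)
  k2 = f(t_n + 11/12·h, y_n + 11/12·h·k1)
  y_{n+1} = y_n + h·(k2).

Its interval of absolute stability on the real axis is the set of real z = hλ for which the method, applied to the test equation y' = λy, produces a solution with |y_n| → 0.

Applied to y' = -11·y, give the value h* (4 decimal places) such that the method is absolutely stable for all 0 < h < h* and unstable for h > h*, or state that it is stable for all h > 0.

On y'=λy, z=hλ:
  k1=λy_n ⇒ h·k1=z·y_n;  k2=λ(1+11/12z)y_n ⇒ h·k2=z(1+11/12z)y_n
  y_{n+1}/y_n = 1 + z(1+11/12z) = 1 + z + 11/12z²
  so R(z) = 1 + z + 11/12z².

Boundary: |R(x)|=1, x<0.
x=-0.92: |R|=0.8559
R=1: x+11/12x²=0 ⇒ x=−12/11=-1.0909; min R=1−1/(4·11/12)=0.7273>−1
Confirm numerically:
  x=-0.939: |R|=0.86924 <1
  x=-0.811: |R|=0.79191 <1
  x=-0.744: |R|=0.76341 <1
  x=-0.589: |R|=0.72901 <1
  x=-1.507: |R|=1.57479 >1
  x=-1.448: |R|=1.47398 >1
  x=-1.233: |R|=1.16060 >1
Stable set (-1.0909, 0).

(-1.0909,0); λ=-11 ⇒ h* = (12/11)/11 = 0.0992.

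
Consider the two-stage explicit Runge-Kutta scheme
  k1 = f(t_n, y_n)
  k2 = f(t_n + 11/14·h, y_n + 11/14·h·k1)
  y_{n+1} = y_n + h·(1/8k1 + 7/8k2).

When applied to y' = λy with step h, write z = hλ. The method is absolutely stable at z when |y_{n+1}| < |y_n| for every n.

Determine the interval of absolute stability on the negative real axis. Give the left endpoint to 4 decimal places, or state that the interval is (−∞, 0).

Set f=λy, z=hλ:
  k1=λy_n ⇒ h·k1=z·y_n;  k2=λ(1+11/14z)y_n ⇒ h·k2=z(1+11/14z)y_n
  y_{n+1}/y_n = 1 + 1/8z + 7/8z(1+11/14z) = 1 + z + 11/16z²
  ⇒ R(z) = 1 + z + 11/16z².

Need |R(x)|<1, x<0.
x=-1.54: |R|=1.0905
R=1: x+11/16x²=0 ⇒ x=−16/11=-1.4545; min R=1−1/(4·11/16)=0.6364>−1
Confirm numerically:
  x=-0.879: |R|=0.65219 <1
  x=-0.850: |R|=0.64672 <1
  x=-0.832: |R|=0.64390 <1
  x=-2.028: |R|=1.79954 >1
  x=-1.840: |R|=1.48760 >1
  x=-1.767: |R|=1.37957 >1
So |R|<1 on (-1.4545, 0).

z∈(-1.4545,0).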